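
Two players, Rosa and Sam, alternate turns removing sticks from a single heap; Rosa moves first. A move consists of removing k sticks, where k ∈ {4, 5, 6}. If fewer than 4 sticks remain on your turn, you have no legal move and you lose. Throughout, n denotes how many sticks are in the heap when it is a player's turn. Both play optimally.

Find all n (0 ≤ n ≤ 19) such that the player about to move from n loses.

0, 1, 2, 3, 10, 11, 12, 13

Label each position W (a win for the player to move) or L (a loss). A position with no legal move is L; any other position is W exactly when some move reaches an L, and L when every move reaches a W.
n=0: no move → L
n=1: no move → L
n=2: no move → L
n=3: no move → L
n=4: reaches L-position 0 → W
n=5: reaches L-position 1 → W
n=6: reaches L-position 2 → W
n=7: reaches L-position 3 → W
n=8: reaches L-position 3 → W
n=9: reaches L-position 3 → W
n=10: only reaches 6(W), 5(W), 4(W), all W → L
n=11: only reaches 7(W), 6(W), 5(W), all W → L
n=12: only reaches 8(W), 7(W), 6(W), all W → L
n=13: only reaches 9(W), 8(W), 7(W), all W → L
n=14: reaches L-position 10 → W
n=15: reaches L-position 11 → W
n=16: reaches L-position 12 → W
n=17: reaches L-position 13 → W
n=18: reaches L-position 13 → W
n=19: reaches L-position 13 → W
The losing starting values of n are exactly the entries labelled L in this table (8 of them).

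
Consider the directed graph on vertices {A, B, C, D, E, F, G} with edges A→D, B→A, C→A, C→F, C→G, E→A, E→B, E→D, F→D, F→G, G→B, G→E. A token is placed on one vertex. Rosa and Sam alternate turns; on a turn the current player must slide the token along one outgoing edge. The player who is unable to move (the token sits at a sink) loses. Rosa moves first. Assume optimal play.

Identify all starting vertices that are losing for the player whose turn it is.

Use the standard recursion: the mover loses at a terminal position; elsewhere, the mover wins exactly when some move hands the opponent an L position.
Every edge goes from a vertex to one that appears earlier in the order D, A, B, E, G, F, C, so processing vertices in that order labels each vertex after all of its successors.
D: no outgoing edge → L
A: →D(L), so W
B: →A(W) only, which is W, so L
E: →B(L), so W
G: →B(L), so W
F: →D(L), so W
C: →F(W), G(W), A(W) — all W, so L
Reading off the rows marked L gives the requested list; there are 3 such vertices.

B, C, D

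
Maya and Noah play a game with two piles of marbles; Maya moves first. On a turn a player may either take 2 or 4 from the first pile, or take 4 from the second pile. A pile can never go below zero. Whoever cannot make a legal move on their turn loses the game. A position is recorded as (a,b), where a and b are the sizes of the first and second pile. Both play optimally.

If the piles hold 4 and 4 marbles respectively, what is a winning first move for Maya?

Work bottom-up. With no move the player to move loses. Otherwise the position is W if at least one move leads to an L position for the opponent, and L if every move leads to a W.
No move ever increases a pile, so every position that can arise here has a ≤ 4 and b ≤ 4; it is enough to label the cells with 0 ≤ a ≤ 4 and 0 ≤ b ≤ 4.
Every move lowers a or b (never raises either), so fill the grid row by row in increasing a, and left to right within a row: each cell's successors are then already labelled.
      b=0  b=1  b=2  b=3  b=4
a=0:    L    L    L    L    W
a=1:    L    L    L    L    W
a=2:    W    W    W    W    L
a=3:    W    W    W    W    L
a=4:    W    W    W    W    W
Cells with no legal move (terminal, hence L): (0,0), (0,1), (0,2), (0,3), (1,0), (1,1), (1,2), (1,3).
The remaining L cells, each justified by listing all of its moves:
(2,4): moves to (0,4)(W), (2,0)(W); every one is W ⇒ L
(3,4): moves to (1,4)(W), (3,0)(W); every one is W ⇒ L
Every other cell has at least one move into one of the L cells above, so it is W.
From (4,4), the L positions reachable in one move are: (2,4).

Move to (2,4).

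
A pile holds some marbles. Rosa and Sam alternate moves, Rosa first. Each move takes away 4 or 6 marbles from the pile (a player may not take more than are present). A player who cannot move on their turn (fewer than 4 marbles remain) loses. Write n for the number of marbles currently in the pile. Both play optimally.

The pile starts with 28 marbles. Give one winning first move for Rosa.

Positions with no move are L. A position that does have a move is losing for the player to move precisely when every available move leads to a winning position for the opponent. Fill in the labels:
n=0: no move → L
n=1: no move → L
n=2: no move → L
n=3: no move → L
n=4: →0(L), so W
n=5: →1(L), so W
n=6: →2(L), so W
n=7: →3(L), so W
n=8: →2(L), so W
n=9: →3(L), so W
n=10: →6(W), 4(W) — all W, so L
n=11: →7(W), 5(W) — all W, so L
n=12: →8(W), 6(W) — all W, so L
n=13: →9(W), 7(W) — all W, so L
n=14: →10(L), so W
n=15: →11(L), so W
n=16: →12(L), so W
n=17: →13(L), so W
n=18: →12(L), so W
n=19: →13(L), so W
n=20: →16(W), 14(W) — all W, so L
n=21: →17(W), 15(W) — all W, so L
n=22: →18(W), 16(W) — all W, so L
n=23: →19(W), 17(W) — all W, so L
n=24: →20(L), so W
n=25: →21(L), so W
n=26: →22(L), so W
n=27: →23(L), so W
n=28: →22(L), so W
From 28, the L positions reachable in one move are: 22.

Remove 6, leaving 22.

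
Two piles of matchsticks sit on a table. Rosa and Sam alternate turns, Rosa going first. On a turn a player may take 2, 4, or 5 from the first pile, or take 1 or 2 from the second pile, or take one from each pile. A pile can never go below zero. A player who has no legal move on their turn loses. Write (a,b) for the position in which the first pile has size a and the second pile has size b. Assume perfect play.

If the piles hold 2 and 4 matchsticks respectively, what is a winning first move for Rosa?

Work bottom-up. With no move the player to move loses. Otherwise the position is W if at least one move leads to an L position for the opponent, and L if every move leads to a W.
No move ever increases a pile, so every position that can arise here has a ≤ 2 and b ≤ 4; it is enough to label the cells with 0 ≤ a ≤ 2 and 0 ≤ b ≤ 4.
Every move lowers a or b (never raises either), so fill the grid row by row in increasing a, and left to right within a row: each cell's successors are then already labelled.
      b=0  b=1  b=2  b=3  b=4
a=0:    L    W    W    L    W
a=1:    L    W    W    L    W
a=2:    W    W    L    W    W
Cells with no legal move (terminal, hence L): (0,0), (1,0).
The remaining L cells, each justified by listing all of its moves:
(0,3): L (options (0,2)(W), (0,1)(W) are all W)
(1,3): L (options (1,2)(W), (1,1)(W), (0,2)(W) are all W)
(2,2): L (options (0,2)(W), (2,1)(W), (2,0)(W), (1,1)(W) are all W)
Every other cell has at least one move into one of the L cells above, so it is W.
From (2,4), the L positions reachable in one move are: (2,2), (1,3). Any move reaching one of these is winning.

Move to (2,2).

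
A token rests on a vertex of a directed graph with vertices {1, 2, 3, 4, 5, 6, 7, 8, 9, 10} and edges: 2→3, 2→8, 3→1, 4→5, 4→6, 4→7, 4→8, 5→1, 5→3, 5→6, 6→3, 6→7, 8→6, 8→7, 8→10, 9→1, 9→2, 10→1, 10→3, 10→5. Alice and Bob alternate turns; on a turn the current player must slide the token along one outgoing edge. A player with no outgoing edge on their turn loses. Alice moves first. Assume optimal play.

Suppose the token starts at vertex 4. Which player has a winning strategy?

Alice wins.

Work bottom-up. With no move the player to move loses. Otherwise the position is W if at least one move leads to an L position for the opponent, and L if every move leads to a W.
Every edge goes from a vertex to one that appears earlier in the order 7, 1, 3, 6, 5, 10, 8, 2, 4, 9, so processing vertices in that order labels each vertex after all of its successors.
7: no outgoing edge → L
1: no outgoing edge → L
3: →1(L), so W
6: →7(L), so W
5: →1(L), so W
10: →1(L), so W
8: →7(L), so W
2: →8(W), 3(W) — all W, so L
4: →7(L), so W
9: →2(L), so W
From 4 Alice can move to 7, reaching an L position.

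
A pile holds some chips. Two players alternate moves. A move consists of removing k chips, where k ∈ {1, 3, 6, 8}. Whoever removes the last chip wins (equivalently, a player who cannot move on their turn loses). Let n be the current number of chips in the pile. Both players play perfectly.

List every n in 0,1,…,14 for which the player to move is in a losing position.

0, 2, 4, 9, 11, 13

Label each position W (a win for the player to move) or L (a loss). A position with no legal move is L; any other position is W exactly when some move reaches an L, and L when every move reaches a W.
n=0: no move → L
n=1: can move to 0, which is L ⇒ W
n=2: the only move is to 1(W), a W ⇒ L
n=3: can move to 2, which is L ⇒ W
n=4: moves to 3(W), 1(W); every one is W ⇒ L
n=5: can move to 4, which is L ⇒ W
n=6: can move to 0, which is L ⇒ W
n=7: can move to 4, which is L ⇒ W
n=8: can move to 2, which is L ⇒ W
n=9: moves to 8(W), 6(W), 3(W), 1(W); every one is W ⇒ L
n=10: can move to 9, which is L ⇒ W
n=11: moves to 10(W), 8(W), 5(W), 3(W); every one is W ⇒ L
n=12: can move to 11, which is L ⇒ W
n=13: moves to 12(W), 10(W), 7(W), 5(W); every one is W ⇒ L
n=14: can move to 13, which is L ⇒ W
The losing starting values of n are exactly the entries labelled L in this table (6 of them).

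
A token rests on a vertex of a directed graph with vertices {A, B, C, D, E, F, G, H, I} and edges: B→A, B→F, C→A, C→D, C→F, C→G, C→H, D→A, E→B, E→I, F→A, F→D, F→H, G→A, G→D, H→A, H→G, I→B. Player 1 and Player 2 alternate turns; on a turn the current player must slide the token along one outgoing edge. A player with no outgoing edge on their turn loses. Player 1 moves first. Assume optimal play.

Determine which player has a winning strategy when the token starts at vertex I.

Player 2 wins.

Build the W/L table. Terminal = L. A non-terminal position is W if it has a move to some L; otherwise it is L.
Every edge goes from a vertex to one that appears earlier in the order A, D, G, H, F, C, B, I, E, so processing vertices in that order labels each vertex after all of its successors.
A: no outgoing edge → L
D: reaches L-position A → W
G: reaches L-position A → W
H: reaches L-position A → W
F: reaches L-position A → W
C: reaches L-position A → W
B: reaches L-position A → W
I: only reaches B(W), which is W → L
E: reaches L-position I → W
The starting position I is L: whatever Player 1 does, the opponent receives a W position.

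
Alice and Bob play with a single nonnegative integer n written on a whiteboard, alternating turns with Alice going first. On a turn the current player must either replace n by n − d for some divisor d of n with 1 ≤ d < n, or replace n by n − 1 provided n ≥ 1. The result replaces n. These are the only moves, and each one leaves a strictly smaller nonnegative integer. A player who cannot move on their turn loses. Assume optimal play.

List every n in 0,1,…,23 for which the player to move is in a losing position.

0, 2, 5, 7, 9, 11, 13, 15, 17, 19, 21, 23

Work bottom-up. With no move the player to move loses. Otherwise the position is W if at least one move leads to an L position for the opponent, and L if every move leads to a W.
n=0: no move → L
n=1: can move to 0, which is L ⇒ W
n=2: the only move is to 1(W), a W ⇒ L
n=3: can move to 2, which is L ⇒ W
n=4: can move to 2, which is L ⇒ W
n=5: the only move is to 4(W), a W ⇒ L
n=6: can move to 5, which is L ⇒ W
n=7: the only move is to 6(W), a W ⇒ L
n=8: can move to 7, which is L ⇒ W
n=9: moves to 6(W), 8(W); every one is W ⇒ L
n=10: can move to 5, which is L ⇒ W
n=11: the only move is to 10(W), a W ⇒ L
n=12: can move to 9, which is L ⇒ W
n=13: the only move is to 12(W), a W ⇒ L
n=14: can move to 7, which is L ⇒ W
n=15: moves to 10(W), 12(W), 14(W); every one is W ⇒ L
n=16: can move to 15, which is L ⇒ W
n=17: the only move is to 16(W), a W ⇒ L
n=18: can move to 9, which is L ⇒ W
n=19: the only move is to 18(W), a W ⇒ L
n=20: can move to 15, which is L ⇒ W
n=21: moves to 14(W), 18(W), 20(W); every one is W ⇒ L
n=22: can move to 11, which is L ⇒ W
n=23: the only move is to 22(W), a W ⇒ L
The losing starting values of n are exactly the entries labelled L in this table (12 of them).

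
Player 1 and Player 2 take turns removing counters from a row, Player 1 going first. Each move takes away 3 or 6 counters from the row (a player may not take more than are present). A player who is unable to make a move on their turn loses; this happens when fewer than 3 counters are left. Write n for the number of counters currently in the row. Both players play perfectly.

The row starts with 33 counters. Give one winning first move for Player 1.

Remove 6, leaving 27.

Compute win/loss labels from the base case upward. A position with no move is L. Any other position is W if it can reach an L in one move, else L.
n=0: no move → L
n=1: no move → L
n=2: no move → L
n=3: →0(L), so W
n=4: →1(L), so W
n=5: →2(L), so W
n=6: →0(L), so W
n=7: →1(L), so W
n=8: →2(L), so W
n=9: →6(W), 3(W) — all W, so L
n=10: →7(W), 4(W) — all W, so L
n=11: →8(W), 5(W) — all W, so L
n=12: →9(L), so W
n=13: →10(L), so W
n=14: →11(L), so W
n=15: →9(L), so W
n=16: →10(L), so W
n=17: →11(L), so W
n=18: →15(W), 12(W) — all W, so L
n=19: →16(W), 13(W) — all W, so L
n=20: →17(W), 14(W) — all W, so L
n=21: →18(L), so W
n=22: →19(L), so W
n=23: →20(L), so W
n=24: →18(L), so W
n=25: →19(L), so W
n=26: →20(L), so W
n=27: →24(W), 21(W) — all W, so L
n=28: →25(W), 22(W) — all W, so L
n=29: →26(W), 23(W) — all W, so L
n=30: →27(L), so W
n=31: →28(L), so W
n=32: →29(L), so W
n=33: →27(L), so W
From 33, the L positions reachable in one move are: 27.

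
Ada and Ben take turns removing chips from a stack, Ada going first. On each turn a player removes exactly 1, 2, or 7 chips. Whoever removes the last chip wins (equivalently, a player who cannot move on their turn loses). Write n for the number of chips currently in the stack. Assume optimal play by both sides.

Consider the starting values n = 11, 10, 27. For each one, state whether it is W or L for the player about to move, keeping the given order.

11: W, 10: W, 27: L

Positions with no move are L. A position that does have a move is losing for the player to move precisely when every available move leads to a winning position for the opponent. Fill in the labels:
n=0: no move → L
n=1: reaches L-position 0 → W
n=2: reaches L-position 0 → W
n=3: only reaches 2(W), 1(W), all W → L
n=4: reaches L-position 3 → W
n=5: reaches L-position 3 → W
n=6: only reaches 5(W), 4(W), all W → L
n=7: reaches L-position 6 → W
n=8: reaches L-position 6 → W
n=9: only reaches 8(W), 7(W), 2(W), all W → L
n=10: reaches L-position 9 → W
n=11: reaches L-position 9 → W
n=12: only reaches 11(W), 10(W), 5(W), all W → L
n=13: reaches L-position 12 → W
n=14: reaches L-position 12 → W
n=15: only reaches 14(W), 13(W), 8(W), all W → L
n=16: reaches L-position 15 → W
n=17: reaches L-position 15 → W
n=18: only reaches 17(W), 16(W), 11(W), all W → L
n=19: reaches L-position 18 → W
n=20: reaches L-position 18 → W
n=21: only reaches 20(W), 19(W), 14(W), all W → L
n=22: reaches L-position 21 → W
n=23: reaches L-position 21 → W
n=24: only reaches 23(W), 22(W), 17(W), all W → L
n=25: reaches L-position 24 → W
n=26: reaches L-position 24 → W
n=27: only reaches 26(W), 25(W), 20(W), all W → L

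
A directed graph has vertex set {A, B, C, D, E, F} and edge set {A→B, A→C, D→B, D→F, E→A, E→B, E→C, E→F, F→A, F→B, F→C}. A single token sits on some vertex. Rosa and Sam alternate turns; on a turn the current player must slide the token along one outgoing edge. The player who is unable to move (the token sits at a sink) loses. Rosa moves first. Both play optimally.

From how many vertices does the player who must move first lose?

Classify positions by backward induction: terminal positions (no move available) are L. From any other position, the mover wins iff some move reaches an L.
Every edge goes from a vertex to one that appears earlier in the order C, B, A, F, E, D, so processing vertices in that order labels each vertex after all of its successors.
C: no outgoing edge → L
B: no outgoing edge → L
A: reaches L-position B → W
F: reaches L-position B → W
E: reaches L-position B → W
D: reaches L-position B → W
The L vertices are B, C; that is 2 in all.

2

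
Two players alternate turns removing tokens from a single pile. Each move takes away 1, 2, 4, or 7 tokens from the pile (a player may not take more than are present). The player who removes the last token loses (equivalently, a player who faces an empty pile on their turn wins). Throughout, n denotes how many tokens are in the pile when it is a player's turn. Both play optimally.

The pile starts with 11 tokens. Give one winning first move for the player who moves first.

Compute win/loss labels from the base case upward. A position with no move is W. Any other position is W if it can reach an L in one move, else L.
n=0: no move; the opponent has just taken the last token and therefore loses → W
n=1: →0(W) only, which is W, so L
n=2: →1(L), so W
n=3: →1(L), so W
n=4: →3(W), 2(W), 0(W) — all W, so L
n=5: →4(L), so W
n=6: →4(L), so W
n=7: →6(W), 5(W), 3(W), 0(W) — all W, so L
n=8: →7(L), so W
n=9: →7(L), so W
n=10: →9(W), 8(W), 6(W), 3(W) — all W, so L
n=11: →10(L), so W
From 11, the L positions reachable in one move are: 10, 7, 4. Any move reaching one of these is winning.

Remove 1, leaving 10.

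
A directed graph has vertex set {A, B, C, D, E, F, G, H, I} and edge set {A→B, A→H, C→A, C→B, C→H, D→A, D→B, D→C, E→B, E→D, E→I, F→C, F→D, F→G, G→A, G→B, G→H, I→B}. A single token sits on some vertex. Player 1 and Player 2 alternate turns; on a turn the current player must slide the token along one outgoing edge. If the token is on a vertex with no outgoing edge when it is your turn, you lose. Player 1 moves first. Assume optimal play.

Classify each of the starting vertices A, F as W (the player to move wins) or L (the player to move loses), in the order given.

Label each position W (a win for the player to move) or L (a loss). A position with no legal move is L; any other position is W exactly when some move reaches an L, and L when every move reaches a W.
Every edge goes from a vertex to one that appears earlier in the order B, H, A, G, C, I, D, E, F, so processing vertices in that order labels each vertex after all of its successors.
B: no outgoing edge → L
H: no outgoing edge → L
A: W (go to H, an L position)
G: W (go to H, an L position)
C: W (go to H, an L position)
I: W (go to B, an L position)
D: W (go to B, an L position)
E: W (go to B, an L position)
F: L (options D(W), C(W), G(W) are all W)

A: W, F: L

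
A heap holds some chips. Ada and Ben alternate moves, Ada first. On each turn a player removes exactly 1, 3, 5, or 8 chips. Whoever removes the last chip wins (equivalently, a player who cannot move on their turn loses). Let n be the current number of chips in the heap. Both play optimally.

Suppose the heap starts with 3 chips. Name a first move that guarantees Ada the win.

Remove 1, leaving 2.

Label each position W (a win for the player to move) or L (a loss). A position with no legal move is L; any other position is W exactly when some move reaches an L, and L when every move reaches a W.
n=0: no move → L
n=1: W (go to 0, an L position)
n=2: L (sole option 1(W) is W)
n=3: W (go to 2, an L position)
From 3, the L positions reachable in one move are: 2, 0. Any move reaching one of these is winning.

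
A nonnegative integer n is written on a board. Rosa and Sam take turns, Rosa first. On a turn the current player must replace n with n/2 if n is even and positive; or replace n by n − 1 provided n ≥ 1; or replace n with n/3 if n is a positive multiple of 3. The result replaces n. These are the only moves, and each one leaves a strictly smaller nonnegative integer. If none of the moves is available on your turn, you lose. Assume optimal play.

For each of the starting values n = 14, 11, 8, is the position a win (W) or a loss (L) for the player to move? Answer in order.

14: W, 11: L, 8: W

Positions with no move are L. A position that does have a move is losing for the player to move precisely when every available move leads to a winning position for the opponent. Fill in the labels:
n=0: no move → L
n=1: reaches L-position 0 → W
n=2: only reaches 1(W), which is W → L
n=3: reaches L-position 2 → W
n=4: reaches L-position 2 → W
n=5: only reaches 4(W), which is W → L
n=6: reaches L-position 2 → W
n=7: only reaches 6(W), which is W → L
n=8: reaches L-position 7 → W
n=9: only reaches 3(W), 8(W), all W → L
n=10: reaches L-position 5 → W
n=11: only reaches 10(W), which is W → L
n=12: reaches L-position 11 → W
n=13: only reaches 12(W), which is W → L
n=14: reaches L-position 7 → W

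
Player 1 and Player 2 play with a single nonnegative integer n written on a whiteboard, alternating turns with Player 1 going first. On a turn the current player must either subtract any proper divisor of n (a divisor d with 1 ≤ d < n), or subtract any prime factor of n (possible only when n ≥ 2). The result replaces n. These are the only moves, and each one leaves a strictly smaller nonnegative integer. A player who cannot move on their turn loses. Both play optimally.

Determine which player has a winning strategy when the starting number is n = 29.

Player 1 wins.

Compute win/loss labels from the base case upward. A position with no move is L. Any other position is W if it can reach an L in one move, else L.
n=0: no move → L
n=1: no move → L
n=2: W (go to 0, an L position)
n=3: W (go to 0, an L position)
n=4: L (options 2(W), 3(W) are all W)
n=5: W (go to 0, an L position)
n=6: W (go to 4, an L position)
n=7: W (go to 0, an L position)
n=8: W (go to 4, an L position)
n=9: L (options 6(W), 8(W) are all W)
n=10: W (go to 9, an L position)
n=11: W (go to 0, an L position)
n=12: W (go to 9, an L position)
n=13: W (go to 0, an L position)
n=14: L (options 7(W), 12(W), 13(W) are all W)
n=15: W (go to 14, an L position)
n=16: W (go to 14, an L position)
n=17: W (go to 0, an L position)
n=18: W (go to 9, an L position)
n=19: W (go to 0, an L position)
n=20: L (options 10(W), 15(W), 16(W), 18(W), 19(W) are all W)
n=21: W (go to 14, an L position)
n=22: W (go to 20, an L position)
n=23: W (go to 0, an L position)
n=24: W (go to 20, an L position)
n=25: W (go to 20, an L position)
n=26: L (options 13(W), 24(W), 25(W) are all W)
n=27: W (go to 26, an L position)
n=28: W (go to 14, an L position)
n=29: W (go to 0, an L position)
From 29 Player 1 can move to 0, reaching an L position.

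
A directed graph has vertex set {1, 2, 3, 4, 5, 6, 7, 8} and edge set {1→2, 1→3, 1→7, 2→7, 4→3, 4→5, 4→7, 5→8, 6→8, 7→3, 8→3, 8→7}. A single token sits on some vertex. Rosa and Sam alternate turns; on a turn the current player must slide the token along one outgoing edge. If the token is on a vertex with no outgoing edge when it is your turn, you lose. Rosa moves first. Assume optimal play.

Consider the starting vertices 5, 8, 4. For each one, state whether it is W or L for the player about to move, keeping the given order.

5: L, 8: W, 4: W

Work bottom-up. With no move the player to move loses. Otherwise the position is W if at least one move leads to an L position for the opponent, and L if every move leads to a W.
Every edge goes from a vertex to one that appears earlier in the order 3, 7, 8, 6, 2, 1, 5, 4, so processing vertices in that order labels each vertex after all of its successors.
3: no outgoing edge → L
7: reaches L-position 3 → W
8: reaches L-position 3 → W
6: only reaches 8(W), which is W → L
2: only reaches 7(W), which is W → L
1: reaches L-position 2 → W
5: only reaches 8(W), which is W → L
4: reaches L-position 5 → W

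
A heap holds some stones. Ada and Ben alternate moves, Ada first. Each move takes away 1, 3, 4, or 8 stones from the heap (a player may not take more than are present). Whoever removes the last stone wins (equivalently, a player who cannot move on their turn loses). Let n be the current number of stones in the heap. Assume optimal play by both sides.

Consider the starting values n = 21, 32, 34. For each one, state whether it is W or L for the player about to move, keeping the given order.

21: L, 32: W, 34: W

Build the W/L table. Terminal = L. A non-terminal position is W if it has a move to some L; otherwise it is L.
n=0: no move → L
n=1: can move to 0, which is L ⇒ W
n=2: the only move is to 1(W), a W ⇒ L
n=3: can move to 2, which is L ⇒ W
n=4: can move to 0, which is L ⇒ W
n=5: can move to 2, which is L ⇒ W
n=6: can move to 2, which is L ⇒ W
n=7: moves to 6(W), 4(W), 3(W); every one is W ⇒ L
n=8: can move to 7, which is L ⇒ W
n=9: moves to 8(W), 6(W), 5(W), 1(W); every one is W ⇒ L
n=10: can move to 9, which is L ⇒ W
n=11: can move to 7, which is L ⇒ W
n=12: can move to 9, which is L ⇒ W
n=13: can move to 9, which is L ⇒ W
n=14: moves to 13(W), 11(W), 10(W), 6(W); every one is W ⇒ L
n=15: can move to 14, which is L ⇒ W
n=16: moves to 15(W), 13(W), 12(W), 8(W); every one is W ⇒ L
n=17: can move to 16, which is L ⇒ W
n=18: can move to 14, which is L ⇒ W
n=19: can move to 16, which is L ⇒ W
n=20: can move to 16, which is L ⇒ W
n=21: moves to 20(W), 18(W), 17(W), 13(W); every one is W ⇒ L
n=22: can move to 21, which is L ⇒ W
n=23: moves to 22(W), 20(W), 19(W), 15(W); every one is W ⇒ L
n=24: can move to 23, which is L ⇒ W
n=25: can move to 21, which is L ⇒ W
n=26: can move to 23, which is L ⇒ W
n=27: can move to 23, which is L ⇒ W
n=28: moves to 27(W), 25(W), 24(W), 20(W); every one is W ⇒ L
n=29: can move to 28, which is L ⇒ W
n=30: moves to 29(W), 27(W), 26(W), 22(W); every one is W ⇒ L
n=31: can move to 30, which is L ⇒ W
n=32: can move to 28, which is L ⇒ W
n=33: can move to 30, which is L ⇒ W
n=34: can move to 30, which is L ⇒ W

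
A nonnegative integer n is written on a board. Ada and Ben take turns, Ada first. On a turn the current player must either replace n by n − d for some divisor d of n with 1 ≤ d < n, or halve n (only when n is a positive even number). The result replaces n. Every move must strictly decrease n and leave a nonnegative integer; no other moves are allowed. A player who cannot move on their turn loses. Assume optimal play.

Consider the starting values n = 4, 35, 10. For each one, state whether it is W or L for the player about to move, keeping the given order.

Positions with no move are L. A position that does have a move is losing for the player to move precisely when every available move leads to a winning position for the opponent. Fill in the labels:
n=0: no move → L
n=1: no move → L
n=2: →1(L), so W
n=3: →2(W) only, which is W, so L
n=4: →3(L), so W
n=5: →4(W) only, which is W, so L
n=6: →3(L), so W
n=7: →6(W) only, which is W, so L
n=8: →7(L), so W
n=9: →6(W), 8(W) — all W, so L
n=10: →5(L), so W
n=11: →10(W) only, which is W, so L
n=12: →9(L), so W
n=13: →12(W) only, which is W, so L
n=14: →7(L), so W
n=15: →10(W), 12(W), 14(W) — all W, so L
n=16: →15(L), so W
n=17: →16(W) only, which is W, so L
n=18: →9(L), so W
n=19: →18(W) only, which is W, so L
n=20: →15(L), so W
n=21: →14(W), 18(W), 20(W) — all W, so L
n=22: →11(L), so W
n=23: →22(W) only, which is W, so L
n=24: →21(L), so W
n=25: →20(W), 24(W) — all W, so L
n=26: →13(L), so W
n=27: →18(W), 24(W), 26(W) — all W, so L
n=28: →21(L), so W
n=29: →28(W) only, which is W, so L
n=30: →15(L), so W
n=31: →30(W) only, which is W, so L
n=32: →31(L), so W
n=33: →22(W), 30(W), 32(W) — all W, so L
n=34: →17(L), so W
n=35: →28(W), 30(W), 34(W) — all W, so L

4: W, 35: L, 10: W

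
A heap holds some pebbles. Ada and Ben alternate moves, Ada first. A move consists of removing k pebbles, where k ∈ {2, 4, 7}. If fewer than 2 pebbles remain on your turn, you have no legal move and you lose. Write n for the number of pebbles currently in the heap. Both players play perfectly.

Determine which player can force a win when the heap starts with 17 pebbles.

Ada wins.

Compute win/loss labels from the base case upward. A position with no move is L. Any other position is W if it can reach an L in one move, else L.
n=0: no move → L
n=1: no move → L
n=2: can move to 0, which is L ⇒ W
n=3: can move to 1, which is L ⇒ W
n=4: can move to 0, which is L ⇒ W
n=5: can move to 1, which is L ⇒ W
n=6: moves to 4(W), 2(W); every one is W ⇒ L
n=7: can move to 0, which is L ⇒ W
n=8: can move to 6, which is L ⇒ W
n=9: moves to 7(W), 5(W), 2(W); every one is W ⇒ L
n=10: can move to 6, which is L ⇒ W
n=11: can move to 9, which is L ⇒ W
n=12: moves to 10(W), 8(W), 5(W); every one is W ⇒ L
n=13: can move to 9, which is L ⇒ W
n=14: can move to 12, which is L ⇒ W
n=15: moves to 13(W), 11(W), 8(W); every one is W ⇒ L
n=16: can move to 12, which is L ⇒ W
n=17: can move to 15, which is L ⇒ W
From 17 Ada can remove 2, leaving 15, reaching an L position.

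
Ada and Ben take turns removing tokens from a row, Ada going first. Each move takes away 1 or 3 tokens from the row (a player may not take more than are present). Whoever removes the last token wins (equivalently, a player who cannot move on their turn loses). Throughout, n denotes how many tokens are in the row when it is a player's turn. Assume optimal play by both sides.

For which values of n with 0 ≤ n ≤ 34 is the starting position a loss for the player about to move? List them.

0, 2, 4, 6, 8, 10, 12, 14, 16, 18, 20, 22, 24, 26, 28, 30, 32, 34

Positions with no move are L. A position that does have a move is losing for the player to move precisely when every available move leads to a winning position for the opponent. Fill in the labels:
n=0: no move → L
n=1: →0(L), so W
n=2: →1(W) only, which is W, so L
n=3: →2(L), so W
n=4: →3(W), 1(W) — all W, so L
n=5: →4(L), so W
n=6: →5(W), 3(W) — all W, so L
n=7: →6(L), so W
n=8: →7(W), 5(W) — all W, so L
n=9: →8(L), so W
n=10: →9(W), 7(W) — all W, so L
n=11: →10(L), so W
n=12: →11(W), 9(W) — all W, so L
n=13: →12(L), so W
n=14: →13(W), 11(W) — all W, so L
n=15: →14(L), so W
n=16: →15(W), 13(W) — all W, so L
n=17: →16(L), so W
n=18: →17(W), 15(W) — all W, so L
n=19: →18(L), so W
n=20: →19(W), 17(W) — all W, so L
n=21: →20(L), so W
n=22: →21(W), 19(W) — all W, so L
n=23: →22(L), so W
n=24: →23(W), 21(W) — all W, so L
n=25: →24(L), so W
n=26: →25(W), 23(W) — all W, so L
n=27: →26(L), so W
n=28: →27(W), 25(W) — all W, so L
n=29: →28(L), so W
n=30: →29(W), 27(W) — all W, so L
n=31: →30(L), so W
n=32: →31(W), 29(W) — all W, so L
n=33: →32(L), so W
n=34: →33(W), 31(W) — all W, so L
The losing starting values of n are exactly the entries labelled L in this table (18 of them).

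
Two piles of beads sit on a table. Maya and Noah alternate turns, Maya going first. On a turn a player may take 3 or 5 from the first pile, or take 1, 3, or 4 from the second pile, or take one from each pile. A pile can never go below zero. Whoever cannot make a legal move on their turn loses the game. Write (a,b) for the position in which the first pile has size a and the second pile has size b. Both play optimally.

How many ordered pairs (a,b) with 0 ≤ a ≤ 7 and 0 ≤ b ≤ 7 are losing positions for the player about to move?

18

Positions with no move are L. A position that does have a move is losing for the player to move precisely when every available move leads to a winning position for the opponent. Fill in the labels:
Every move lowers a or b (never raises either), so fill the grid row by row in increasing a, and left to right within a row: each cell's successors are then already labelled.
      b=0  b=1  b=2  b=3  b=4  b=5  b=6  b=7
a=0:    L    W    L    W    W    W    W    L
a=1:    L    W    L    W    W    W    W    L
a=2:    L    W    L    W    W    W    W    L
a=3:    W    W    W    W    L    W    L    W
a=4:    W    L    W    L    W    W    W    W
a=5:    W    L    W    L    W    W    W    W
a=6:    W    L    W    L    W    W    W    W
a=7:    W    W    W    W    W    L    W    W
Cells with no legal move (terminal, hence L): (0,0), (1,0), (2,0).
The remaining L cells, each justified by listing all of its moves:
(0,2): the only move is to (0,1)(W), a W ⇒ L
(0,7): moves to (0,6)(W), (0,4)(W), (0,3)(W); every one is W ⇒ L
(1,2): moves to (1,1)(W), (0,1)(W); every one is W ⇒ L
(1,7): moves to (1,6)(W), (1,4)(W), (1,3)(W), (0,6)(W); every one is W ⇒ L
(2,2): moves to (2,1)(W), (1,1)(W); every one is W ⇒ L
(2,7): moves to (2,6)(W), (2,4)(W), (2,3)(W), (1,6)(W); every one is W ⇒ L
(3,4): moves to (0,4)(W), (3,3)(W), (3,1)(W), (3,0)(W), (2,3)(W); every one is W ⇒ L
(3,6): moves to (0,6)(W), (3,5)(W), (3,3)(W), (3,2)(W), (2,5)(W); every one is W ⇒ L
(4,1): moves to (1,1)(W), (4,0)(W), (3,0)(W); every one is W ⇒ L
(4,3): moves to (1,3)(W), (4,2)(W), (4,0)(W), (3,2)(W); every one is W ⇒ L
(5,1): moves to (2,1)(W), (0,1)(W), (5,0)(W), (4,0)(W); every one is W ⇒ L
(5,3): moves to (2,3)(W), (0,3)(W), (5,2)(W), (5,0)(W), (4,2)(W); every one is W ⇒ L
(6,1): moves to (3,1)(W), (1,1)(W), (6,0)(W), (5,0)(W); every one is W ⇒ L
(6,3): moves to (3,3)(W), (1,3)(W), (6,2)(W), (6,0)(W), (5,2)(W); every one is W ⇒ L
(7,5): moves to (4,5)(W), (2,5)(W), (7,4)(W), (7,2)(W), (7,1)(W), (6,4)(W); every one is W ⇒ L
Every other cell has at least one move into one of the L cells above, so it is W.
L cells per row: a=0: 3, a=1: 3, a=2: 3, a=3: 2, a=4: 2, a=5: 2, a=6: 2, a=7: 1; total 18.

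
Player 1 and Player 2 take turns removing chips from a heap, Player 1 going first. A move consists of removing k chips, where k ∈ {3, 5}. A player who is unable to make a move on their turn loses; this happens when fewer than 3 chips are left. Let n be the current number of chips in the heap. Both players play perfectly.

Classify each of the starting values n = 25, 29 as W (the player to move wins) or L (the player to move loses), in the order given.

Label each position W (a win for the player to move) or L (a loss). A position with no legal move is L; any other position is W exactly when some move reaches an L, and L when every move reaches a W.
n=0: no move → L
n=1: no move → L
n=2: no move → L
n=3: reaches L-position 0 → W
n=4: reaches L-position 1 → W
n=5: reaches L-position 2 → W
n=6: reaches L-position 1 → W
n=7: reaches L-position 2 → W
n=8: only reaches 5(W), 3(W), all W → L
n=9: only reaches 6(W), 4(W), all W → L
n=10: only reaches 7(W), 5(W), all W → L
n=11: reaches L-position 8 → W
n=12: reaches L-position 9 → W
n=13: reaches L-position 10 → W
n=14: reaches L-position 9 → W
n=15: reaches L-position 10 → W
n=16: only reaches 13(W), 11(W), all W → L
n=17: only reaches 14(W), 12(W), all W → L
n=18: only reaches 15(W), 13(W), all W → L
n=19: reaches L-position 16 → W
n=20: reaches L-position 17 → W
n=21: reaches L-position 18 → W
n=22: reaches L-position 17 → W
n=23: reaches L-position 18 → W
n=24: only reaches 21(W), 19(W), all W → L
n=25: only reaches 22(W), 20(W), all W → L
n=26: only reaches 23(W), 21(W), all W → L
n=27: reaches L-position 24 → W
n=28: reaches L-position 25 → W
n=29: reaches L-position 26 → W

25: L, 29: W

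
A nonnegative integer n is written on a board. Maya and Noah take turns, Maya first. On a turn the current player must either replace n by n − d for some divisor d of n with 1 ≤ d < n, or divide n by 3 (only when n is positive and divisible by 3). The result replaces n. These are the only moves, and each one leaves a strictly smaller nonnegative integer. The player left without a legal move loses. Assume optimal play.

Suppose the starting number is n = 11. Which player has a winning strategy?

Build the W/L table. Terminal = L. A non-terminal position is W if it has a move to some L; otherwise it is L.
n=0: no move → L
n=1: no move → L
n=2: →1(L), so W
n=3: →1(L), so W
n=4: →2(W), 3(W) — all W, so L
n=5: →4(L), so W
n=6: →4(L), so W
n=7: →6(W) only, which is W, so L
n=8: →4(L), so W
n=9: →3(W), 6(W), 8(W) — all W, so L
n=10: →9(L), so W
n=11: →10(W) only, which is W, so L
The starting position 11 is L: whatever Maya does, the opponent receives a W position.

Noah wins.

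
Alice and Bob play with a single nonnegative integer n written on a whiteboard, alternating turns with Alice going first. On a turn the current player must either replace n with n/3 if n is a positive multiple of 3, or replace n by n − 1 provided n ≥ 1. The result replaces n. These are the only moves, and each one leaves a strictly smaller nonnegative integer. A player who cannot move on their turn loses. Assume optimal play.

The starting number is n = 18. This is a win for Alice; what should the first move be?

Use the standard recursion: the mover loses at a terminal position; elsewhere, the mover wins exactly when some move hands the opponent an L position.
n=0: no move → L
n=1: →0(L), so W
n=2: →1(W) only, which is W, so L
n=3: →2(L), so W
n=4: →3(W) only, which is W, so L
n=5: →4(L), so W
n=6: →2(L), so W
n=7: →6(W) only, which is W, so L
n=8: →7(L), so W
n=9: →3(W), 8(W) — all W, so L
n=10: →9(L), so W
n=11: →10(W) only, which is W, so L
n=12: →4(L), so W
n=13: →12(W) only, which is W, so L
n=14: →13(L), so W
n=15: →5(W), 14(W) — all W, so L
n=16: →15(L), so W
n=17: →16(W) only, which is W, so L
n=18: →17(L), so W
From 18, the L positions reachable in one move are: 17.

Move to 17.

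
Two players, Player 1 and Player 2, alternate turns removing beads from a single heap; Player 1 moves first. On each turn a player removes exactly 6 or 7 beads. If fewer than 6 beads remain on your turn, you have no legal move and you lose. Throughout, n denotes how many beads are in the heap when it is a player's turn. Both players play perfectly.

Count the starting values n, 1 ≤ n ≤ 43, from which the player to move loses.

Work bottom-up. With no move the player to move loses. Otherwise the position is W if at least one move leads to an L position for the opponent, and L if every move leads to a W.
n=0: no move → L
n=1: no move → L
n=2: no move → L
n=3: no move → L
n=4: no move → L
n=5: no move → L
n=6: can move to 0, which is L ⇒ W
n=7: can move to 1, which is L ⇒ W
n=8: can move to 2, which is L ⇒ W
n=9: can move to 3, which is L ⇒ W
n=10: can move to 4, which is L ⇒ W
n=11: can move to 5, which is L ⇒ W
n=12: can move to 5, which is L ⇒ W
n=13: moves to 7(W), 6(W); every one is W ⇒ L
n=14: moves to 8(W), 7(W); every one is W ⇒ L
n=15: moves to 9(W), 8(W); every one is W ⇒ L
n=16: moves to 10(W), 9(W); every one is W ⇒ L
n=17: moves to 11(W), 10(W); every one is W ⇒ L
n=18: moves to 12(W), 11(W); every one is W ⇒ L
n=19: can move to 13, which is L ⇒ W
n=20: can move to 14, which is L ⇒ W
n=21: can move to 15, which is L ⇒ W
n=22: can move to 16, which is L ⇒ W
n=23: can move to 17, which is L ⇒ W
n=24: can move to 18, which is L ⇒ W
n=25: can move to 18, which is L ⇒ W
n=26: moves to 20(W), 19(W); every one is W ⇒ L
n=27: moves to 21(W), 20(W); every one is W ⇒ L
n=28: moves to 22(W), 21(W); every one is W ⇒ L
n=29: moves to 23(W), 22(W); every one is W ⇒ L
n=30: moves to 24(W), 23(W); every one is W ⇒ L
n=31: moves to 25(W), 24(W); every one is W ⇒ L
n=32: can move to 26, which is L ⇒ W
n=33: can move to 27, which is L ⇒ W
n=34: can move to 28, which is L ⇒ W
n=35: can move to 29, which is L ⇒ W
n=36: can move to 30, which is L ⇒ W
n=37: can move to 31, which is L ⇒ W
n=38: can move to 31, which is L ⇒ W
n=39: moves to 33(W), 32(W); every one is W ⇒ L
n=40: moves to 34(W), 33(W); every one is W ⇒ L
n=41: moves to 35(W), 34(W); every one is W ⇒ L
n=42: moves to 36(W), 35(W); every one is W ⇒ L
n=43: moves to 37(W), 36(W); every one is W ⇒ L
L entries with 1 ≤ n ≤ 43 (n=0 is outside the asked range and is not counted): n = 1, 2, 3, 4, 5, 13, 14, 15, 16, 17, 18, 26, 27, 28, 29, 30, 31, 39, 40, 41, 42, 43; that makes 22.

22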